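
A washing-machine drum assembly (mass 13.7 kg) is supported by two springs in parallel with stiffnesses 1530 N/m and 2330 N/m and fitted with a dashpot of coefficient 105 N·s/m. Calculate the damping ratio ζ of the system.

0.228

Parallel springs add: k_eq = 1530 + 2330 = 3860 N/m.
ω_n = √(k_eq/m) = √(3860/13.7) = 16.79 rad/s.
Critical damping c_c = 2√(k_eq·m) = 2√(3860 × 13.7) = 459.9 N·s/m, so ζ = c/c_c = 105/459.9 = 0.2283.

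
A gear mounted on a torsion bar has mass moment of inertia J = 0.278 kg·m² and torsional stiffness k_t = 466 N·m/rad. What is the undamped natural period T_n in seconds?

ω_n = √(k_t/J) = √(466/0.278) = √1676 = 40.94 rad/s.
T_n = 2π/ω_n = 6.283/40.94 = 0.1535 s.

0.153 s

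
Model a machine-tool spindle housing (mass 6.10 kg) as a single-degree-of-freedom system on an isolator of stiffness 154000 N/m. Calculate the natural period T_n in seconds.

0.0395 s

ω_n = √(k/m) = √(154000/6.10) = √25250 = 158.9 rad/s.
T_n = 2π/ω_n = 6.283/158.9 = 0.03954 s.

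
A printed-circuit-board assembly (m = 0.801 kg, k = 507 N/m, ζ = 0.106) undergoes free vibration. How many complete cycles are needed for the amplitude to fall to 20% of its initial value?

Logarithmic decrement δ = 2πζ/√(1 − ζ²) = 2π × 0.1060/√(1 − 0.0112) = 0.6698.
x_n/x₀ = e^(−nδ) ≤ 0.2; take ln: n ≥ ln(1/0.2)/δ = 1.609/0.6698 = 2.403.
So 3 complete cycles are required.

3 cycles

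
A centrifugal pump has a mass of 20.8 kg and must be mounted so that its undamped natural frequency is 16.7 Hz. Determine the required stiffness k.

229000 N/m

ω_n = 2πf_n = 2π × 16.7 = 104.9 rad/s.
k = m·ω_n² = 20.8 × 104.9² = 20.8 × 11010 = 229000 N/m.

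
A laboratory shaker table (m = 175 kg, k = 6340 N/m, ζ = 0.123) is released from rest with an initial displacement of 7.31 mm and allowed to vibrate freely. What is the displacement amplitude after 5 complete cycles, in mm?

0.149 mm

Logarithmic decrement δ = 2πζ/√(1 − ζ²) = 2π × 0.1230/√(1 − 0.0151) = 0.7787.
After n cycles, x_n/x₀ = e^(−nδ), so x_5 = 7.31 × e^(−5 × 0.7787) = 7.31 × 0.02037 = 0.1489 mm.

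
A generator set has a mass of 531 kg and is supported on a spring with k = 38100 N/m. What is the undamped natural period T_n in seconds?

0.742 s

ω_n = √(k/m) = √(38100/531) = √71.75 = 8.471 rad/s.
T_n = 2π/ω_n = 6.283/8.471 = 0.7418 s.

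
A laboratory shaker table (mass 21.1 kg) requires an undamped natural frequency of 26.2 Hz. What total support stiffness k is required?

572000 N/m

ω_n = 2πf_n = 2π × 26.2 = 164.6 rad/s.
k = m·ω_n² = 21.1 × 164.6² = 21.1 × 27100 = 571800 N/m.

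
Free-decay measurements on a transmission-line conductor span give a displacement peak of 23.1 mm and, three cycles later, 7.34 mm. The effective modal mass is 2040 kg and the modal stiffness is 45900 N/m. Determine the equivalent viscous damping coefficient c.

Logarithmic decrement δ = (1/n)·ln(x₀/x_n) = (1/3)·ln(23.1/7.34) = (1/3)·ln(3.147) = 0.3822.
ζ = δ/√(4π² + δ²) = 0.3822/√(39.48 + 0.146) = 0.3822/6.295 = 0.06071.
c = ζ · 2√(km) = 0.06071 × 2√(45900 × 2040) = 0.06071 × 19350 = 1175 N·s/m.

1170 N·s/m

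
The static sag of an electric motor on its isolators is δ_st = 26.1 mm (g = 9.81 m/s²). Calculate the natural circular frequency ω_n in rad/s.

19.4 rad/s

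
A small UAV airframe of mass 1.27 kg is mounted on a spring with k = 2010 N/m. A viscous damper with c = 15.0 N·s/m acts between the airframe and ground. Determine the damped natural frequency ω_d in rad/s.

ω_n = √(k/m) = √(2010/1.27) = 39.78 rad/s.
Critical damping c_c = 2√(k·m) = 2√(2010 × 1.27) = 101.0 N·s/m, so ζ = c/c_c = 15.0/101.0 = 0.1484.
ω_d = ω_n√(1 − ζ²) = 39.78 × √(1 − 0.0220) = 39.34 rad/s.

39.3 rad/s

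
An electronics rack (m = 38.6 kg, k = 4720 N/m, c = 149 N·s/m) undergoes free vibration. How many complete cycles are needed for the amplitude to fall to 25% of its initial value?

2 cycles

ζ = c/(2√(km)) = 149/(2√(4720 × 38.6)) = 149/853.7 = 0.1745.
Logarithmic decrement δ = 2πζ/√(1 − ζ²) = 2π × 0.1745/√(1 − 0.0305) = 1.114.
x_n/x₀ = e^(−nδ) ≤ 0.25; take ln: n ≥ ln(1/0.25)/δ = 1.386/1.114 = 1.245.
So 2 complete cycles are required.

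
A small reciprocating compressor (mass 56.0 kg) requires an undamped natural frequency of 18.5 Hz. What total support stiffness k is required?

ω_n = 2πf_n = 2π × 18.5 = 116.2 rad/s.
k = m·ω_n² = 56.0 × 116.2² = 56.0 × 13510 = 756600 N/m.

757000 N/m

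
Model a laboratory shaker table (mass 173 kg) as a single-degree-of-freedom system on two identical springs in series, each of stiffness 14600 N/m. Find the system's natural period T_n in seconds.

Series springs: 1/k_eq = 2/14600, so k_eq = 14600/2 = 7300 N/m.
ω_n = √(k_eq/m) = √(7300/173) = √42.20 = 6.496 rad/s.
T_n = 2π/ω_n = 6.283/6.496 = 0.9673 s.

0.967 s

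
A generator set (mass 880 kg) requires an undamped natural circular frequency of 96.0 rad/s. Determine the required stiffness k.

8110000 N/m

k = m·ω_n² = 880 × 96.00² = 880 × 9216 = 8110000 N/m.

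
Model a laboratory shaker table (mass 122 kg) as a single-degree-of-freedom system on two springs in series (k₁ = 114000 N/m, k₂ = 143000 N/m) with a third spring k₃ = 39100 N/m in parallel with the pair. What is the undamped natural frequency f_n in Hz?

Series pair: k_s = k₁k₂/(k₁+k₂) = (114000)(143000)/(114000 + 143000) = 63430 N/m. In parallel with k₃: k_eq = 63430 + 39100 = 102500 N/m.
ω_n = √(k_eq/m) = √(102500/122) = √840.4 = 28.99 rad/s.
f_n = ω_n/(2π) = 28.99/6.283 = 4.614 Hz.

4.61 Hz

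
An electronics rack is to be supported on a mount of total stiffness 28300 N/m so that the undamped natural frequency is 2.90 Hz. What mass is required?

85.2 kg

ω_n = 2πf_n = 2π × 2.90 = 18.22 rad/s.
m = k/ω_n² = 28300/18.22² = 28300/332.0 = 85.24 kg.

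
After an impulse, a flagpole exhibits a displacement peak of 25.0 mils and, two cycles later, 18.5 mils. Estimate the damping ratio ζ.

0.0240

Logarithmic decrement δ = (1/n)·ln(x₀/x_n) = (1/2)·ln(25.0/18.5) = (1/2)·ln(1.351) = 0.1506.
ζ = δ/√(4π² + δ²) = 0.1506/√(39.48 + 0.0227) = 0.1506/6.285 = 0.02395.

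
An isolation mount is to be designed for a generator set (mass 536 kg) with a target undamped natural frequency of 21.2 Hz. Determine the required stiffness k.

9510000 N/m

ω_n = 2πf_n = 2π × 21.2 = 133.2 rad/s.
k = m·ω_n² = 536 × 133.2² = 536 × 17740 = 9510000 N/m.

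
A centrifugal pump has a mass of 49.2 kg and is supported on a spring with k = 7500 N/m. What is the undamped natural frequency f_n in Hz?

ω_n = √(k/m) = √(7500/49.2) = √152.4 = 12.35 rad/s.
f_n = ω_n/(2π) = 12.35/6.283 = 1.965 Hz.

1.97 Hz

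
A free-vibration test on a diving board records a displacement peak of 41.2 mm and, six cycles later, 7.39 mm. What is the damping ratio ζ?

Logarithmic decrement δ = (1/n)·ln(x₀/x_n) = (1/6)·ln(41.2/7.39) = (1/6)·ln(5.575) = 0.2864.
ζ = δ/√(4π² + δ²) = 0.2864/√(39.48 + 0.0820) = 0.2864/6.290 = 0.04553.

0.0455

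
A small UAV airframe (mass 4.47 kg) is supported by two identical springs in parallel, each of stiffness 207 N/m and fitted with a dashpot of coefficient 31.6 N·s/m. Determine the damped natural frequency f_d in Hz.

1.42 Hz

Parallel springs add: k_eq = 2 × 207 = 414.0 N/m.
ω_n = √(k_eq/m) = √(414.0/4.47) = 9.624 rad/s.
Critical damping c_c = 2√(k_eq·m) = 2√(414.0 × 4.47) = 86.04 N·s/m, so ζ = c/c_c = 31.6/86.04 = 0.3673.
ω_d = ω_n√(1 − ζ²) = 9.624 × √(1 − 0.135) = 8.951 rad/s.
f_d = ω_d/(2π) = 1.425 Hz.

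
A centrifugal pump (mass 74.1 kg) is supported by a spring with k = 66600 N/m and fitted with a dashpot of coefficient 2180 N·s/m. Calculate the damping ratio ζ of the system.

ω_n = √(k/m) = √(66600/74.1) = 29.98 rad/s.
Critical damping c_c = 2√(k·m) = 2√(66600 × 74.1) = 4443 N·s/m, so ζ = c/c_c = 2180/4443 = 0.4907.

0.491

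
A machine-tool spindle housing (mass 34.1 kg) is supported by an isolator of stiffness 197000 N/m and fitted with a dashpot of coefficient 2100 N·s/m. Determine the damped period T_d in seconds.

ω_n = √(k/m) = √(197000/34.1) = 76.01 rad/s.
Critical damping c_c = 2√(k·m) = 2√(197000 × 34.1) = 5184 N·s/m, so ζ = c/c_c = 2100/5184 = 0.4051.
ω_d = ω_n√(1 − ζ²) = 76.01 × √(1 − 0.164) = 69.49 rad/s.
T_d = 2π/ω_d = 0.09042 s.

0.0904 s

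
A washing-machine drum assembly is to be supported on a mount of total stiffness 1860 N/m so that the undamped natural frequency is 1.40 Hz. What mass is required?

24.0 kg

ω_n = 2πf_n = 2π × 1.40 = 8.796 rad/s.
m = k/ω_n² = 1860/8.796² = 1860/77.38 = 24.04 kg.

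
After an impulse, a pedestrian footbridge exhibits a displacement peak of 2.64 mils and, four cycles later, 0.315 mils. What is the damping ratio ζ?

Logarithmic decrement δ = (1/n)·ln(x₀/x_n) = (1/4)·ln(2.64/0.315) = (1/4)·ln(8.381) = 0.5315.
ζ = δ/√(4π² + δ²) = 0.5315/√(39.48 + 0.282) = 0.5315/6.306 = 0.08429.

0.0843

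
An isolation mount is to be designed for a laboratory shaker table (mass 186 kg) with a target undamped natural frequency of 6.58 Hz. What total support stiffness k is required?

318000 N/m

ω_n = 2πf_n = 2π × 6.58 = 41.34 rad/s.
k = m·ω_n² = 186 × 41.34² = 186 × 1709 = 317900 N/m.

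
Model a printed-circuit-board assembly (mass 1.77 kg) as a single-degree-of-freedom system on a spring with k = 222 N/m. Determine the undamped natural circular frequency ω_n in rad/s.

11.2 rad/s

ω_n = √(k/m) = √(222.0/1.77) = √125.4 = 11.20 rad/s.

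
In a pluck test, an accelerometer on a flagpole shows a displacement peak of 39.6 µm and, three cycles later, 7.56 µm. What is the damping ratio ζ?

Logarithmic decrement δ = (1/n)·ln(x₀/x_n) = (1/3)·ln(39.6/7.56) = (1/3)·ln(5.238) = 0.5520.
ζ = δ/√(4π² + δ²) = 0.5520/√(39.48 + 0.305) = 0.5520/6.307 = 0.08751.

0.0875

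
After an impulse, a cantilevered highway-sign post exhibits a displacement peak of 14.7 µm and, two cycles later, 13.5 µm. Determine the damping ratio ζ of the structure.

0.00678

Logarithmic decrement δ = (1/n)·ln(x₀/x_n) = (1/2)·ln(14.7/13.5) = (1/2)·ln(1.089) = 0.04258.
ζ = δ/√(4π² + δ²) = 0.04258/√(39.48 + 0.00181) = 0.04258/6.283 = 0.006776.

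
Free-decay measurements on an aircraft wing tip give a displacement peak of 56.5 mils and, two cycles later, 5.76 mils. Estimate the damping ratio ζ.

0.179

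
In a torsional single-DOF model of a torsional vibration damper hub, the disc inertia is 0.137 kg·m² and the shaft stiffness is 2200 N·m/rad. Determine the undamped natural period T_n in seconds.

0.0496 s

ω_n = √(k_t/J) = √(2200/0.137) = √16060 = 126.7 rad/s.
T_n = 2π/ω_n = 6.283/126.7 = 0.04958 s.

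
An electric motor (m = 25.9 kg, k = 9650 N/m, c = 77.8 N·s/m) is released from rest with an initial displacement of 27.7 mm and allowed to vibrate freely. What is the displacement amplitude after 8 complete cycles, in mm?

ζ = c/(2√(km)) = 77.8/(2√(9650 × 25.9)) = 77.8/999.9 = 0.07781.
Logarithmic decrement δ = 2πζ/√(1 − ζ²) = 2π × 0.07781/√(1 − 0.00605) = 0.4904.
After n cycles, x_n/x₀ = e^(−nδ), so x_8 = 27.7 × e^(−8 × 0.4904) = 27.7 × 0.01978 = 0.5479 mm.

0.548 mm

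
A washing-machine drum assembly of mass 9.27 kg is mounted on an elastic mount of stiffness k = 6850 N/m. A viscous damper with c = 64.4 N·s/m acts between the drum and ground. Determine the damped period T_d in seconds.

0.233 s

ω_n = √(k/m) = √(6850/9.27) = 27.18 rad/s.
Critical damping c_c = 2√(k·m) = 2√(6850 × 9.27) = 504.0 N·s/m, so ζ = c/c_c = 64.4/504.0 = 0.1278.
ω_d = ω_n√(1 − ζ²) = 27.18 × √(1 − 0.0163) = 26.96 rad/s.
T_d = 2π/ω_d = 0.2331 s.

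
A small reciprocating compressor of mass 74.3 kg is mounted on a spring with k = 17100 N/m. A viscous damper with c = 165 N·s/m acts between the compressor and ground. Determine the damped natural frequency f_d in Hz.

2.41 Hz

ω_n = √(k/m) = √(17100/74.3) = 15.17 rad/s.
Critical damping c_c = 2√(k·m) = 2√(17100 × 74.3) = 2254 N·s/m, so ζ = c/c_c = 165/2254 = 0.07319.
ω_d = ω_n√(1 − ζ²) = 15.17 × √(1 − 0.00536) = 15.13 rad/s.
f_d = ω_d/(2π) = 2.408 Hz.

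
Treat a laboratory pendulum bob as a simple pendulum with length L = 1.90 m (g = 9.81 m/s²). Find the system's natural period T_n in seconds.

2.77 s

For a simple pendulum ω_n = √(g/L) = √(9.81/1.90) = √5.163 = 2.272 rad/s.
T_n = 2π/ω_n = 6.283/2.272 = 2.765 s.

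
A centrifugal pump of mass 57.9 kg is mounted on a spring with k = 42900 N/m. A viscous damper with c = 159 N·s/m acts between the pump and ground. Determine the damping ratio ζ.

ω_n = √(k/m) = √(42900/57.9) = 27.22 rad/s.
Critical damping c_c = 2√(k·m) = 2√(42900 × 57.9) = 3152 N·s/m, so ζ = c/c_c = 159/3152 = 0.05044.

0.0504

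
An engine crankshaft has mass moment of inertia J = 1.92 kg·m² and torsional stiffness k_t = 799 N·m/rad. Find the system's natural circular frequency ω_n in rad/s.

ω_n = √(k_t/J) = √(799/1.92) = √416.1 = 20.40 rad/s.

20.4 rad/s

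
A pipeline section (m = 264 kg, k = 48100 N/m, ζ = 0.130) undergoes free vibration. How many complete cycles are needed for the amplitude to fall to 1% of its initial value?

6 cycles

Logarithmic decrement δ = 2πζ/√(1 − ζ²) = 2π × 0.1300/√(1 − 0.0169) = 0.8238.
x_n/x₀ = e^(−nδ) ≤ 0.01; take ln: n ≥ ln(1/0.01)/δ = 4.605/0.8238 = 5.590.
So 6 complete cycles are required.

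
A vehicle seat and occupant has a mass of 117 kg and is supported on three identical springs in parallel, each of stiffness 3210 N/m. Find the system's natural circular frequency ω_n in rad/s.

9.07 rad/s

Parallel springs add: k_eq = 3 × 3210 = 9630 N/m.
ω_n = √(k_eq/m) = √(9630/117) = √82.31 = 9.072 rad/s.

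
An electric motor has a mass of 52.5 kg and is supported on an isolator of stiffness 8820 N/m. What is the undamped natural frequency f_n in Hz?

ω_n = √(k/m) = √(8820/52.5) = √168.0 = 12.96 rad/s.
f_n = ω_n/(2π) = 12.96/6.283 = 2.063 Hz.

2.06 Hz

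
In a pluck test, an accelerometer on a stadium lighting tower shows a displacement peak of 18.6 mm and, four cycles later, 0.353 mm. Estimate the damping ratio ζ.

0.156

Logarithmic decrement δ = (1/n)·ln(x₀/x_n) = (1/4)·ln(18.6/0.353) = (1/4)·ln(52.69) = 0.9911.
ζ = δ/√(4π² + δ²) = 0.9911/√(39.48 + 0.982) = 0.9911/6.361 = 0.1558.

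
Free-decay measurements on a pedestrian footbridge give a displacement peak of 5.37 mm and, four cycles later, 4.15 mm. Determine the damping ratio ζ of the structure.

0.0103

Logarithmic decrement δ = (1/n)·ln(x₀/x_n) = (1/4)·ln(5.37/4.15) = (1/4)·ln(1.294) = 0.06443.
ζ = δ/√(4π² + δ²) = 0.06443/√(39.48 + 0.00415) = 0.06443/6.284 = 0.01025.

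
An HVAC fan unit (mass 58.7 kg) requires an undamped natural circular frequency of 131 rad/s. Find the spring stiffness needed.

1010000 N/m

k = m·ω_n² = 58.7 × 131.0² = 58.7 × 17160 = 1007000 N/m.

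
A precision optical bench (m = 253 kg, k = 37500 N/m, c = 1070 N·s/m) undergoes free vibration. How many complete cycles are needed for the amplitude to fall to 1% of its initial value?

5 cycles

ζ = c/(2√(km)) = 1070/(2√(37500 × 253)) = 1070/6160 = 0.1737.
Logarithmic decrement δ = 2πζ/√(1 − ζ²) = 2π × 0.1737/√(1 − 0.0302) = 1.108.
x_n/x₀ = e^(−nδ) ≤ 0.01; take ln: n ≥ ln(1/0.01)/δ = 4.605/1.108 = 4.156.
So 5 complete cycles are required.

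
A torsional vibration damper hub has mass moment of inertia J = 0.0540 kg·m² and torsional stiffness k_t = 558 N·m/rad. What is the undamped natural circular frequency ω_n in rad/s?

102 rad/s

ω_n = √(k_t/J) = √(558/0.0540) = √10330 = 101.7 rad/s.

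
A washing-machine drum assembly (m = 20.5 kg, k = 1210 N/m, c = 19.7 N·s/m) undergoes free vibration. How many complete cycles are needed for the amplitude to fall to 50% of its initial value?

2 cycles

ζ = c/(2√(km)) = 19.7/(2√(1210 × 20.5)) = 19.7/315.0 = 0.06254.
Logarithmic decrement δ = 2πζ/√(1 − ζ²) = 2π × 0.06254/√(1 − 0.00391) = 0.3937.
x_n/x₀ = e^(−nδ) ≤ 0.5; take ln: n ≥ ln(1/0.5)/δ = 0.6931/0.3937 = 1.760.
So 2 complete cycles are required.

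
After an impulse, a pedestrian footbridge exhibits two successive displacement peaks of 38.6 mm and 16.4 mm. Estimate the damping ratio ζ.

Logarithmic decrement δ = (1/n)·ln(x₀/x_n) = (1/1)·ln(38.6/16.4) = (1/1)·ln(2.354) = 0.8560.
ζ = δ/√(4π² + δ²) = 0.8560/√(39.48 + 0.733) = 0.8560/6.341 = 0.1350.

0.135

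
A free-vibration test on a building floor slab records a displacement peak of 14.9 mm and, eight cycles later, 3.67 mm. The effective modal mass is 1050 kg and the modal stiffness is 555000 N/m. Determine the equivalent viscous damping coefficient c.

Logarithmic decrement δ = (1/n)·ln(x₀/x_n) = (1/8)·ln(14.9/3.67) = (1/8)·ln(4.060) = 0.1751.
ζ = δ/√(4π² + δ²) = 0.1751/√(39.48 + 0.0307) = 0.1751/6.286 = 0.02786.
c = ζ · 2√(km) = 0.02786 × 2√(555000 × 1050) = 0.02786 × 48280 = 1345 N·s/m.

1350 N·s/m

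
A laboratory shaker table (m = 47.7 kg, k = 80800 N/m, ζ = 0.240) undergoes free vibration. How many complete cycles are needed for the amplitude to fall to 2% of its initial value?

3 cycles

Logarithmic decrement δ = 2πζ/√(1 − ζ²) = 2π × 0.2400/√(1 − 0.0576) = 1.553.
x_n/x₀ = e^(−nδ) ≤ 0.02; take ln: n ≥ ln(1/0.02)/δ = 3.912/1.553 = 2.518.
So 3 complete cycles are required.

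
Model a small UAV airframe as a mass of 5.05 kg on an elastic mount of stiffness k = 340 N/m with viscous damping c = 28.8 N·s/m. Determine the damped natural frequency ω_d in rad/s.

ω_n = √(k/m) = √(340.0/5.05) = 8.205 rad/s.
Critical damping c_c = 2√(k·m) = 2√(340.0 × 5.05) = 82.87 N·s/m, so ζ = c/c_c = 28.8/82.87 = 0.3475.
ω_d = ω_n√(1 − ζ²) = 8.205 × √(1 − 0.121) = 7.694 rad/s.

7.69 rad/s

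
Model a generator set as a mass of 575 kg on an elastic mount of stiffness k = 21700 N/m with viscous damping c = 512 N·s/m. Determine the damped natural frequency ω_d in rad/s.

6.13 rad/s

ω_n = √(k/m) = √(21700/575) = 6.143 rad/s.
Critical damping c_c = 2√(k·m) = 2√(21700 × 575) = 7065 N·s/m, so ζ = c/c_c = 512/7065 = 0.07247.
ω_d = ω_n√(1 − ζ²) = 6.143 × √(1 − 0.00525) = 6.127 rad/s.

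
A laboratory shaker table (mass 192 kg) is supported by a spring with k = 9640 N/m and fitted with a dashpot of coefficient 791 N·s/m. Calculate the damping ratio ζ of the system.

ω_n = √(k/m) = √(9640/192) = 7.086 rad/s.
Critical damping c_c = 2√(k·m) = 2√(9640 × 192) = 2721 N·s/m, so ζ = c/c_c = 791/2721 = 0.2907.

0.291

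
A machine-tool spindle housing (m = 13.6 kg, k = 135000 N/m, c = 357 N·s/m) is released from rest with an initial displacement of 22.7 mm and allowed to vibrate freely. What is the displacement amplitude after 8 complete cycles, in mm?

ζ = c/(2√(km)) = 357/(2√(135000 × 13.6)) = 357/2710 = 0.1317.
Logarithmic decrement δ = 2πζ/√(1 − ζ²) = 2π × 0.1317/√(1 − 0.0174) = 0.8350.
After n cycles, x_n/x₀ = e^(−nδ), so x_8 = 22.7 × e^(−8 × 0.8350) = 22.7 × 0.001256 = 0.02851 mm.

0.0285 mm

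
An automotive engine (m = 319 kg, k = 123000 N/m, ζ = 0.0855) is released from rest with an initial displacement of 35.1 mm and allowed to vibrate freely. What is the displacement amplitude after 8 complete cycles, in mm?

0.470 mm

Logarithmic decrement δ = 2πζ/√(1 − ζ²) = 2π × 0.08550/√(1 − 0.00731) = 0.5392.
After n cycles, x_n/x₀ = e^(−nδ), so x_8 = 35.1 × e^(−8 × 0.5392) = 35.1 × 0.01339 = 0.4699 mm.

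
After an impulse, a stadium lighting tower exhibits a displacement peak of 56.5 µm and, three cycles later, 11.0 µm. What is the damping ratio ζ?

Logarithmic decrement δ = (1/n)·ln(x₀/x_n) = (1/3)·ln(56.5/11.0) = (1/3)·ln(5.136) = 0.5454.
ζ = δ/√(4π² + δ²) = 0.5454/√(39.48 + 0.298) = 0.5454/6.307 = 0.08649.

0.0865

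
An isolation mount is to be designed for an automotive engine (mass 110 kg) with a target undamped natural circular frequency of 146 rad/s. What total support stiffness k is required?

2340000 N/m

k = m·ω_n² = 110 × 146.0² = 110 × 21320 = 2345000 N/m.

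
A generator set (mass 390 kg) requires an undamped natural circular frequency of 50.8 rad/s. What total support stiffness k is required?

1010000 N/m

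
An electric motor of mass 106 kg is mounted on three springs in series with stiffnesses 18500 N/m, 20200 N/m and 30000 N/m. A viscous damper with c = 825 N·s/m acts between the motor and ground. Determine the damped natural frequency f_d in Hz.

1.17 Hz

Series springs: 1/k_eq = 1/18500 + 1/20200 + 1/30000 = 0.0001369, so k_eq = 7305 N/m.
ω_n = √(k_eq/m) = √(7305/106) = 8.302 rad/s.
Critical damping c_c = 2√(k_eq·m) = 2√(7305 × 106) = 1760 N·s/m, so ζ = c/c_c = 825/1760 = 0.4688.
ω_d = ω_n√(1 − ζ²) = 8.302 × √(1 − 0.220) = 7.333 rad/s.
f_d = ω_d/(2π) = 1.167 Hz.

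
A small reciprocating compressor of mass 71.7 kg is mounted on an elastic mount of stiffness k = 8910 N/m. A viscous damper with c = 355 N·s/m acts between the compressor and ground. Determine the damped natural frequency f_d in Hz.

ω_n = √(k/m) = √(8910/71.7) = 11.15 rad/s.
Critical damping c_c = 2√(k·m) = 2√(8910 × 71.7) = 1599 N·s/m, so ζ = c/c_c = 355/1599 = 0.2221.
ω_d = ω_n√(1 − ζ²) = 11.15 × √(1 − 0.0493) = 10.87 rad/s.
f_d = ω_d/(2π) = 1.730 Hz.

1.73 Hz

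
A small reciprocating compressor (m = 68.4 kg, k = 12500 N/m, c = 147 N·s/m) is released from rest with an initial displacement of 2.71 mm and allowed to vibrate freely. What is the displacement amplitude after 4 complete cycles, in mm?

0.365 mm

ζ = c/(2√(km)) = 147/(2√(12500 × 68.4)) = 147/1849 = 0.07949.
Logarithmic decrement δ = 2πζ/√(1 − ζ²) = 2π × 0.07949/√(1 − 0.00632) = 0.5010.
After n cycles, x_n/x₀ = e^(−nδ), so x_4 = 2.71 × e^(−4 × 0.5010) = 2.71 × 0.1348 = 0.3653 mm.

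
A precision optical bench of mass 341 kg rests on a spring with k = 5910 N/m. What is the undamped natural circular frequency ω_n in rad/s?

ω_n = √(k/m) = √(5910/341) = √17.33 = 4.163 rad/s.

4.16 rad/s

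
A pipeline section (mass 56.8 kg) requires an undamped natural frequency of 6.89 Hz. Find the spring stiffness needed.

106000 N/m

ω_n = 2πf_n = 2π × 6.89 = 43.29 rad/s.
k = m·ω_n² = 56.8 × 43.29² = 56.8 × 1874 = 106500 N/m.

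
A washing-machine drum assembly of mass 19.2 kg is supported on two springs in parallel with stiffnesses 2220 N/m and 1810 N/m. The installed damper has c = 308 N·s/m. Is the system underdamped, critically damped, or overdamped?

underdamped

Parallel springs add: k_eq = 2220 + 1810 = 4030 N/m.
c_c = 2√(k_eq·m) = 556.3 N·s/m; ζ = c/c_c = 308/556.3 = 0.554.
Since ζ < 1 the system is underdamped.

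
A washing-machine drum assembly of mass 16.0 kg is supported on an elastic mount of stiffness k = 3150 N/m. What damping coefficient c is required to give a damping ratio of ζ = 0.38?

171 N·s/m

c_c = 2√(k·m) = 2√(3150 × 16.0) = 449.0 N·s/m.
c = ζ·c_c = 0.38 × 449.0 = 170.6 N·s/m.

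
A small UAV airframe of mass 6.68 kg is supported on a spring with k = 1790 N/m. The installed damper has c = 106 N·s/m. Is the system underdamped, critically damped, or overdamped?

underdamped

c_c = 2√(k·m) = 218.7 N·s/m; ζ = c/c_c = 106/218.7 = 0.485.
Since ζ < 1 the system is underdamped.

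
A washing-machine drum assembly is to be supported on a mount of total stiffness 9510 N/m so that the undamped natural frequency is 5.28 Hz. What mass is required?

8.64 kg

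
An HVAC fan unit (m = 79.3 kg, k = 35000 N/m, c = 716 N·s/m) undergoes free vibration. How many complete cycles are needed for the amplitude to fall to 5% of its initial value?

ζ = c/(2√(km)) = 716/(2√(35000 × 79.3)) = 716/3332 = 0.2149.
Logarithmic decrement δ = 2πζ/√(1 − ζ²) = 2π × 0.2149/√(1 − 0.0462) = 1.382.
x_n/x₀ = e^(−nδ) ≤ 0.05; take ln: n ≥ ln(1/0.05)/δ = 2.996/1.382 = 2.167.
So 3 complete cycles are required.

3 cycles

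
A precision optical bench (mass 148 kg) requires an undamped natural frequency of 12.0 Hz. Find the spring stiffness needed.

ω_n = 2πf_n = 2π × 12.0 = 75.40 rad/s.
k = m·ω_n² = 148 × 75.40² = 148 × 5685 = 841400 N/m.

841000 N/m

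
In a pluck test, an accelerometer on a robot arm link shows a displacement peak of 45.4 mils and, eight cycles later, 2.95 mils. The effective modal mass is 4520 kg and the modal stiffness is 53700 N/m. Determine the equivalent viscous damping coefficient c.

1690 N·s/m

Logarithmic decrement δ = (1/n)·ln(x₀/x_n) = (1/8)·ln(45.4/2.95) = (1/8)·ln(15.39) = 0.3417.
ζ = δ/√(4π² + δ²) = 0.3417/√(39.48 + 0.117) = 0.3417/6.292 = 0.05431.
c = ζ · 2√(km) = 0.05431 × 2√(53700 × 4520) = 0.05431 × 31160 = 1692 N·s/m.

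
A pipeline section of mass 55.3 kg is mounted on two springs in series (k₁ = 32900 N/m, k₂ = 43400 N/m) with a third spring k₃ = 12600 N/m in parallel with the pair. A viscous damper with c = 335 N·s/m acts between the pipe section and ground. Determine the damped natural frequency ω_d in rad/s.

Series pair: k_s = k₁k₂/(k₁+k₂) = (32900)(43400)/(32900 + 43400) = 18710 N/m. In parallel with k₃: k_eq = 18710 + 12600 = 31310 N/m.
ω_n = √(k_eq/m) = √(31310/55.3) = 23.80 rad/s.
Critical damping c_c = 2√(k_eq·m) = 2√(31310 × 55.3) = 2632 N·s/m, so ζ = c/c_c = 335/2632 = 0.1273.
ω_d = ω_n√(1 − ζ²) = 23.80 × √(1 − 0.0162) = 23.60 rad/s.

23.6 rad/s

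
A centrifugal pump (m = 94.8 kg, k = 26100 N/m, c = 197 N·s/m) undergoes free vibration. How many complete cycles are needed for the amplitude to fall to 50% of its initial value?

2 cycles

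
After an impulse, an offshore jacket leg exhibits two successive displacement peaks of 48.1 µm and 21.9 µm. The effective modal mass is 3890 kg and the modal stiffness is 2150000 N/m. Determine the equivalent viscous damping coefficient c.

Logarithmic decrement δ = (1/n)·ln(x₀/x_n) = (1/1)·ln(48.1/21.9) = (1/1)·ln(2.196) = 0.7868.
ζ = δ/√(4π² + δ²) = 0.7868/√(39.48 + 0.619) = 0.7868/6.332 = 0.1243.
c = ζ · 2√(km) = 0.1243 × 2√(2150000 × 3890) = 0.1243 × 182900 = 22730 N·s/m.

22700 N·s/m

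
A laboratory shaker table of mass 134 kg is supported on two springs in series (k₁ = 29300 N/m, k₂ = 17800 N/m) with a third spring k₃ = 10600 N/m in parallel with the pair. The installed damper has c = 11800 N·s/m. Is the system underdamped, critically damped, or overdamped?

overdamped

Series pair: k_s = k₁k₂/(k₁+k₂) = (29300)(17800)/(29300 + 17800) = 11070 N/m. In parallel with k₃: k_eq = 11070 + 10600 = 21670 N/m.
c_c = 2√(k_eq·m) = 3408 N·s/m; ζ = c/c_c = 11800/3408 = 3.46.
Since ζ > 1 the system is overdamped.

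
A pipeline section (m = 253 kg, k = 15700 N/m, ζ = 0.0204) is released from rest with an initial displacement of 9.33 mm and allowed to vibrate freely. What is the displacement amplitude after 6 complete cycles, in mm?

4.32 mm

Logarithmic decrement δ = 2πζ/√(1 − ζ²) = 2π × 0.02040/√(1 − 0.000416) = 0.1282.
After n cycles, x_n/x₀ = e^(−nδ), so x_6 = 9.33 × e^(−6 × 0.1282) = 9.33 × 0.4634 = 4.323 mm.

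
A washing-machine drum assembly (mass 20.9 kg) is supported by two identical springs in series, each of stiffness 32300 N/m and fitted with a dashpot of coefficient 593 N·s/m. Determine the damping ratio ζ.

0.510

Series springs: 1/k_eq = 2/32300, so k_eq = 32300/2 = 16150 N/m.
ω_n = √(k_eq/m) = √(16150/20.9) = 27.80 rad/s.
Critical damping c_c = 2√(k_eq·m) = 2√(16150 × 20.9) = 1162 N·s/m, so ζ = c/c_c = 593/1162 = 0.5103.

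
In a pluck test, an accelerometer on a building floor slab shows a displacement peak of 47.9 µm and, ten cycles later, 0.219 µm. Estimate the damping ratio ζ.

Logarithmic decrement δ = (1/n)·ln(x₀/x_n) = (1/10)·ln(47.9/0.219) = (1/10)·ln(218.7) = 0.5388.
ζ = δ/√(4π² + δ²) = 0.5388/√(39.48 + 0.290) = 0.5388/6.306 = 0.08544.

0.0854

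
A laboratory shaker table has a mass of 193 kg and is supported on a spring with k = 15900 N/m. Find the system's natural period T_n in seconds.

0.692 s

ω_n = √(k/m) = √(15900/193) = √82.38 = 9.077 rad/s.
T_n = 2π/ω_n = 6.283/9.077 = 0.6922 s.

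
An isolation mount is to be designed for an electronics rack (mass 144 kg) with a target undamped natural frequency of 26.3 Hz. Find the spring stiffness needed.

3930000 N/m

ω_n = 2πf_n = 2π × 26.3 = 165.2 rad/s.
k = m·ω_n² = 144 × 165.2² = 144 × 27310 = 3932000 N/m.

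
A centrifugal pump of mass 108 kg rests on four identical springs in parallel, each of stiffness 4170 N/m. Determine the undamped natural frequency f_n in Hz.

Parallel springs add: k_eq = 4 × 4170 = 16680 N/m.
ω_n = √(k_eq/m) = √(16680/108) = √154.4 = 12.43 rad/s.
f_n = ω_n/(2π) = 12.43/6.283 = 1.978 Hz.

1.98 Hz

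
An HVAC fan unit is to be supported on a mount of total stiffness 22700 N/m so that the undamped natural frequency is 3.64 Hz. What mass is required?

ω_n = 2πf_n = 2π × 3.64 = 22.87 rad/s.
m = k/ω_n² = 22700/22.87² = 22700/523.1 = 43.40 kg.

43.4 kg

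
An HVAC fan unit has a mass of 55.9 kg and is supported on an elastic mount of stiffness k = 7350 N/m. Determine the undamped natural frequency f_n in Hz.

1.82 Hz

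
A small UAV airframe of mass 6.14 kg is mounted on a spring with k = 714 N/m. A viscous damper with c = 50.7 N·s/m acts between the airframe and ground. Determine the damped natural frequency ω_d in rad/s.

ω_n = √(k/m) = √(714.0/6.14) = 10.78 rad/s.
Critical damping c_c = 2√(k·m) = 2√(714.0 × 6.14) = 132.4 N·s/m, so ζ = c/c_c = 50.7/132.4 = 0.3829.
ω_d = ω_n√(1 − ζ²) = 10.78 × √(1 − 0.147) = 9.962 rad/s.

9.96 rad/s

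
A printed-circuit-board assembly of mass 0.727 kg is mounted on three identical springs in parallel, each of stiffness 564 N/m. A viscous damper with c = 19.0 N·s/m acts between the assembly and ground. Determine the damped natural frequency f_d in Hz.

Parallel springs add: k_eq = 3 × 564 = 1692 N/m.
ω_n = √(k_eq/m) = √(1692/0.727) = 48.24 rad/s.
Critical damping c_c = 2√(k_eq·m) = 2√(1692 × 0.727) = 70.15 N·s/m, so ζ = c/c_c = 19.0/70.15 = 0.2709.
ω_d = ω_n√(1 − ζ²) = 48.24 × √(1 − 0.0734) = 46.44 rad/s.
f_d = ω_d/(2π) = 7.391 Hz.

7.39 Hz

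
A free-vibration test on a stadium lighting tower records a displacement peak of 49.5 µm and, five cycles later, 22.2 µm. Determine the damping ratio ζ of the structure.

Logarithmic decrement δ = (1/n)·ln(x₀/x_n) = (1/5)·ln(49.5/22.2) = (1/5)·ln(2.230) = 0.1604.
ζ = δ/√(4π² + δ²) = 0.1604/√(39.48 + 0.0257) = 0.1604/6.285 = 0.02552.

0.0255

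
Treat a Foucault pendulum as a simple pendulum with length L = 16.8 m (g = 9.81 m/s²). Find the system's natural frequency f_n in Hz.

For a simple pendulum ω_n = √(g/L) = √(9.81/16.8) = √0.5839 = 0.7642 rad/s.
f_n = ω_n/(2π) = 0.7642/6.283 = 0.1216 Hz.

0.122 Hz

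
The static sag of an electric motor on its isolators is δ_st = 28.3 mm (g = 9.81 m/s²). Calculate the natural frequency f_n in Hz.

2.96 Hz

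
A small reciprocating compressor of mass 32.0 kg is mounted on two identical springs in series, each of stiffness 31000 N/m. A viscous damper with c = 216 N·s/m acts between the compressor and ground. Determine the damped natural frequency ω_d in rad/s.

Series springs: 1/k_eq = 2/31000, so k_eq = 31000/2 = 15500 N/m.
ω_n = √(k_eq/m) = √(15500/32.0) = 22.01 rad/s.
Critical damping c_c = 2√(k_eq·m) = 2√(15500 × 32.0) = 1409 N·s/m, so ζ = c/c_c = 216/1409 = 0.1533.
ω_d = ω_n√(1 − ζ²) = 22.01 × √(1 − 0.0235) = 21.75 rad/s.

21.7 rad/s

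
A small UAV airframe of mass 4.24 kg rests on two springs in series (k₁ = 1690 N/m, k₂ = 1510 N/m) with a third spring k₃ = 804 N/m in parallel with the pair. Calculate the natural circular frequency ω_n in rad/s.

Series pair: k_s = k₁k₂/(k₁+k₂) = (1690)(1510)/(1690 + 1510) = 797.5 N/m. In parallel with k₃: k_eq = 797.5 + 804 = 1601 N/m.
ω_n = √(k_eq/m) = √(1601/4.24) = √377.7 = 19.43 rad/s.

19.4 rad/s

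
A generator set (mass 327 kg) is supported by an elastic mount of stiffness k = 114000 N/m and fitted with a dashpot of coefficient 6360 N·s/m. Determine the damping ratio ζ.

ω_n = √(k/m) = √(114000/327) = 18.67 rad/s.
Critical damping c_c = 2√(k·m) = 2√(114000 × 327) = 12210 N·s/m, so ζ = c/c_c = 6360/12210 = 0.5208.

0.521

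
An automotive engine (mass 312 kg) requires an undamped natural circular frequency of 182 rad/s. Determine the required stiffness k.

10300000 N/m

k = m·ω_n² = 312 × 182.0² = 312 × 33120 = 10330000 N/m.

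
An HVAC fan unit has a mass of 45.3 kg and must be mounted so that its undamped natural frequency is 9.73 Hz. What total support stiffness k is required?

169000 N/m

ω_n = 2πf_n = 2π × 9.73 = 61.14 rad/s.
k = m·ω_n² = 45.3 × 61.14² = 45.3 × 3738 = 169300 N/m.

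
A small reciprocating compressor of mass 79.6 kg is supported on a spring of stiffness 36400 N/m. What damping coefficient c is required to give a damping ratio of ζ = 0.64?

c_c = 2√(k·m) = 2√(36400 × 79.6) = 3404 N·s/m.
c = ζ·c_c = 0.64 × 3404 = 2179 N·s/m.

2180 N·s/m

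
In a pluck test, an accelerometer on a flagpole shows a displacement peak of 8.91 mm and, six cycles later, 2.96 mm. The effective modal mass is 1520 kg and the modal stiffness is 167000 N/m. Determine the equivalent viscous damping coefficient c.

Logarithmic decrement δ = (1/n)·ln(x₀/x_n) = (1/6)·ln(8.91/2.96) = (1/6)·ln(3.010) = 0.1837.
ζ = δ/√(4π² + δ²) = 0.1837/√(39.48 + 0.0337) = 0.1837/6.286 = 0.02922.
c = ζ · 2√(km) = 0.02922 × 2√(167000 × 1520) = 0.02922 × 31860 = 931.0 N·s/m.

931 N·s/m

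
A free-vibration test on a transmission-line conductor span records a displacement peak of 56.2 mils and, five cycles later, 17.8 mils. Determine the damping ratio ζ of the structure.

Logarithmic decrement δ = (1/n)·ln(x₀/x_n) = (1/5)·ln(56.2/17.8) = (1/5)·ln(3.157) = 0.2299.
ζ = δ/√(4π² + δ²) = 0.2299/√(39.48 + 0.0529) = 0.2299/6.287 = 0.03657.

0.0366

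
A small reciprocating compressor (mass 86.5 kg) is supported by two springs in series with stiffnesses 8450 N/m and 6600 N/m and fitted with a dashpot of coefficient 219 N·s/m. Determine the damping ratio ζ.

0.193

Series springs: 1/k_eq = 1/8450 + 1/6600 = 0.0002699, so k_eq = 3706 N/m.
ω_n = √(k_eq/m) = √(3706/86.5) = 6.545 rad/s.
Critical damping c_c = 2√(k_eq·m) = 2√(3706 × 86.5) = 1132 N·s/m, so ζ = c/c_c = 219/1132 = 0.1934.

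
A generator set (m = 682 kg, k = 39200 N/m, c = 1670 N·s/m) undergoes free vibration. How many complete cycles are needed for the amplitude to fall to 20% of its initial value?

2 cycles

ζ = c/(2√(km)) = 1670/(2√(39200 × 682)) = 1670/10340 = 0.1615.
Logarithmic decrement δ = 2πζ/√(1 − ζ²) = 2π × 0.1615/√(1 − 0.0261) = 1.028.
x_n/x₀ = e^(−nδ) ≤ 0.2; take ln: n ≥ ln(1/0.2)/δ = 1.609/1.028 = 1.565.
So 2 complete cycles are required.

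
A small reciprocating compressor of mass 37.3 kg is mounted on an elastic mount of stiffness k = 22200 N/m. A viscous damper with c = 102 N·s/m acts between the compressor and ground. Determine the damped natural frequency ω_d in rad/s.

ω_n = √(k/m) = √(22200/37.3) = 24.40 rad/s.
Critical damping c_c = 2√(k·m) = 2√(22200 × 37.3) = 1820 N·s/m, so ζ = c/c_c = 102/1820 = 0.05605.
ω_d = ω_n√(1 − ζ²) = 24.40 × √(1 − 0.00314) = 24.36 rad/s.

24.4 rad/s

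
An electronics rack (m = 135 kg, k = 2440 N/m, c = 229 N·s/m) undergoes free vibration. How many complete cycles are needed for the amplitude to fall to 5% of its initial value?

ζ = c/(2√(km)) = 229/(2√(2440 × 135)) = 229/1148 = 0.1995.
Logarithmic decrement δ = 2πζ/√(1 − ζ²) = 2π × 0.1995/√(1 − 0.0398) = 1.279.
x_n/x₀ = e^(−nδ) ≤ 0.05; take ln: n ≥ ln(1/0.05)/δ = 2.996/1.279 = 2.342.
So 3 complete cycles are required.

3 cycles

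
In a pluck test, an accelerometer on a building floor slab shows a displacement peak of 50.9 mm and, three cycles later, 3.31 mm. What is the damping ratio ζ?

Logarithmic decrement δ = (1/n)·ln(x₀/x_n) = (1/3)·ln(50.9/3.31) = (1/3)·ln(15.38) = 0.9110.
ζ = δ/√(4π² + δ²) = 0.9110/√(39.48 + 0.830) = 0.9110/6.349 = 0.1435.

0.143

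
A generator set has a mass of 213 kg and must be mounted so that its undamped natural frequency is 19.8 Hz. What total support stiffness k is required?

3300000 N/m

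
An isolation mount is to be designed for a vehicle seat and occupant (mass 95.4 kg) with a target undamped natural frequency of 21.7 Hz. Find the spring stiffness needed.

1770000 N/m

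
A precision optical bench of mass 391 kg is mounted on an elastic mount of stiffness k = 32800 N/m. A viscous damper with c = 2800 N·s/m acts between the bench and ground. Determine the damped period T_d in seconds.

0.745 s

ω_n = √(k/m) = √(32800/391) = 9.159 rad/s.
Critical damping c_c = 2√(k·m) = 2√(32800 × 391) = 7162 N·s/m, so ζ = c/c_c = 2800/7162 = 0.3909.
ω_d = ω_n√(1 − ζ²) = 9.159 × √(1 − 0.153) = 8.430 rad/s.
T_d = 2π/ω_d = 0.7453 s.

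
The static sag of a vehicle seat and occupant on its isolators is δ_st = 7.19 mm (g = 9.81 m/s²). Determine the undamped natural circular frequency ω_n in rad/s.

36.9 rad/s

ω_n = √(g/δ_st) = √(9.81/0.00719) = √1364 = 36.94 rad/s.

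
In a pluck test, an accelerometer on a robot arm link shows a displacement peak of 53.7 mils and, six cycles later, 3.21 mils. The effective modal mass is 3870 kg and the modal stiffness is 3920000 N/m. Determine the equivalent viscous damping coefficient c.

18400 N·s/m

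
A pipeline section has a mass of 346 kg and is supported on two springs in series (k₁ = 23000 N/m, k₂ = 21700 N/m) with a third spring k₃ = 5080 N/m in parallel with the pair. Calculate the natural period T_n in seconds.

Series pair: k_s = k₁k₂/(k₁+k₂) = (23000)(21700)/(23000 + 21700) = 11170 N/m. In parallel with k₃: k_eq = 11170 + 5080 = 16250 N/m.
ω_n = √(k_eq/m) = √(16250/346) = √46.95 = 6.852 rad/s.
T_n = 2π/ω_n = 6.283/6.852 = 0.9170 s.

0.917 s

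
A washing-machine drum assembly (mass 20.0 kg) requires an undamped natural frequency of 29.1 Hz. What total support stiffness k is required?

ω_n = 2πf_n = 2π × 29.1 = 182.8 rad/s.
k = m·ω_n² = 20.0 × 182.8² = 20.0 × 33430 = 668600 N/m.

669000 N/m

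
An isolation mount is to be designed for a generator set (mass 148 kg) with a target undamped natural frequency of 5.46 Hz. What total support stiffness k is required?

ω_n = 2πf_n = 2π × 5.46 = 34.31 rad/s.
k = m·ω_n² = 148 × 34.31² = 148 × 1177 = 174200 N/m.

174000 N/m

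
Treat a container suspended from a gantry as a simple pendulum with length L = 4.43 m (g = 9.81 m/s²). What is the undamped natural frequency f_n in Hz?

0.237 Hz

For a simple pendulum ω_n = √(g/L) = √(9.81/4.43) = √2.214 = 1.488 rad/s.
f_n = ω_n/(2π) = 1.488/6.283 = 0.2368 Hz.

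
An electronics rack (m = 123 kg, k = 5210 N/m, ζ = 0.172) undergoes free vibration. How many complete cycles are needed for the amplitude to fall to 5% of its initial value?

Logarithmic decrement δ = 2πζ/√(1 − ζ²) = 2π × 0.1720/√(1 − 0.0296) = 1.097.
x_n/x₀ = e^(−nδ) ≤ 0.05; take ln: n ≥ ln(1/0.05)/δ = 2.996/1.097 = 2.731.
So 3 complete cycles are required.

3 cycles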